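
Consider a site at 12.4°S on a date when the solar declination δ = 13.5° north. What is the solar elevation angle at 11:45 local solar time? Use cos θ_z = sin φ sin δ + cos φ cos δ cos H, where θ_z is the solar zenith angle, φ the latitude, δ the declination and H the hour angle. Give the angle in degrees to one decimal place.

63.8°

Hour angle H = 15° × (11.75 − 12) = -3.75°.
cos θ_z = sin(-12.4°) sin(13.5°) + cos(-12.4°) cos(13.5°) cos(-3.75°) = -0.0501 + 0.9477 = 0.8976.
θ_z = arccos(0.8976) = 26.16°, so the elevation is 90° − 26.16° = 63.84°.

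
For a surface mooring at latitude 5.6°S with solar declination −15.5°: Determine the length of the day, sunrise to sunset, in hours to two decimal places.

−tan φ tan δ = −(-0.0981)(-0.2773) = -0.0272; H_s = arccos(-0.0272) = 91.56°.
Day length = 2 H_s / 15° h⁻¹ = 183.12° / 15 = 12.208 h.

12.21 hours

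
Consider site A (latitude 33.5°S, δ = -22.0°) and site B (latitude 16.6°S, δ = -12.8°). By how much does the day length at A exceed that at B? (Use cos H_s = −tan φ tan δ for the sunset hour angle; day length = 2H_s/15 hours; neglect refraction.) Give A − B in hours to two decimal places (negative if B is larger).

A: H_s = arccos(−tan -33.5° · tan -22.0°) = 105.51°, so 2H_s/15 = 14.0680 h.
B: H_s = arccos(−tan -16.6° · tan -12.8°) = 93.88°, so 2H_s/15 = 12.5173 h.
A − B = 14.0680 − 12.5173 = 1.5507 h.

+1.55 h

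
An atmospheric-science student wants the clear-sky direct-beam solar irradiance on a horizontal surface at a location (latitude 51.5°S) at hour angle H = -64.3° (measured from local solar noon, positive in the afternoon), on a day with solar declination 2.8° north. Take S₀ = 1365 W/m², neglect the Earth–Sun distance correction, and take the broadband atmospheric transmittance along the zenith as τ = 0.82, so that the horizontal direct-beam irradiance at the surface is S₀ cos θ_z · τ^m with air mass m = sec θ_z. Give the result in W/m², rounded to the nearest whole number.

With φ = -51.5°, δ = 2.8°, H = -64.30°: sin φ sin δ = -0.0382, cos φ cos δ cos H = 0.2696, so cos θ_z = 0.2314.
Air mass m = 1/cos θ_z = 1/0.2314 = 4.322; τ^m = 0.82^4.322 = 0.4241.
Surface direct beam = 1365 × 0.2314 × 0.4241 = 133.96 W/m².

134 W/m²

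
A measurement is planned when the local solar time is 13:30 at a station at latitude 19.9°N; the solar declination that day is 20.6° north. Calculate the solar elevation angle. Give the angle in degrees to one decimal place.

68.9°

Hour angle H = 15° × (13.5 − 12) = 22.50°.
cos θ_z = sin φ sin δ + cos φ cos δ cos H = (0.3404)(0.3518) + (0.9403)(0.9361)(0.9239) = 0.9330.
θ_z = arccos(0.9330) = 21.09°, so the elevation is 90° − 21.09° = 68.91°.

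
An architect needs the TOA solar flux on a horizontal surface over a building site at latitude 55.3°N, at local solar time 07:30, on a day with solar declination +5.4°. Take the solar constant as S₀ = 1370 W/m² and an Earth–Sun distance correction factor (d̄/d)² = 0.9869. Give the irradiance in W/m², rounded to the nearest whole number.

Hour angle H = 15° × (7.5 − 12) = -67.50°.
With φ = 55.3°, δ = 5.4°, H = -67.50°: sin φ sin δ = 0.0774, cos φ cos δ cos H = 0.2169, so cos θ_z = 0.2943.
Top-of-atmosphere irradiance = S₀ (d̄/d)² cos θ_z = 1370 × 0.9869 × 0.2943 = 397.91 W/m².

398 W/m²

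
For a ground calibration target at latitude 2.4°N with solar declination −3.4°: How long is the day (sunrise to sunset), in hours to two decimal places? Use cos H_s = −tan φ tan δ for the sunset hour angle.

−tan φ tan δ = −(0.0419)(-0.0594) = 0.0025; H_s = arccos(0.0025) = 89.86°.
Day length = 2 H_s / 15° h⁻¹ = 179.72° / 15 = 11.981 h.

11.98 hours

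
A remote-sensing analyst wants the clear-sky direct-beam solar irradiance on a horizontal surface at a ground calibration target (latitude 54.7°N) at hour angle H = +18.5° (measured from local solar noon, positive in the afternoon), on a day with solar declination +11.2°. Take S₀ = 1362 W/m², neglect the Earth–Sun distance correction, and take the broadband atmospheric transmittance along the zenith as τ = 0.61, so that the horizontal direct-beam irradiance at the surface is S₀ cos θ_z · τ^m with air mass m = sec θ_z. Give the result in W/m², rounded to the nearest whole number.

466 W/m²

cos θ_z = sin(54.7°) sin(11.2°) + cos(54.7°) cos(11.2°) cos(18.50°) = 0.1585 + 0.5376 = 0.6961.
Air mass m = 1/cos θ_z = 1/0.6961 = 1.437; τ^m = 0.61^1.437 = 0.4915.
Surface direct beam = 1362 × 0.6961 × 0.4915 = 465.99 W/m².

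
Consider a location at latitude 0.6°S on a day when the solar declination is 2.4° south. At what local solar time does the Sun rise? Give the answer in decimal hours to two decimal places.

6.00 h

−tan φ tan δ = −(-0.0105)(-0.0419) = -0.0004; H_s = arccos(-0.0004) = 90.02°.
Sunrise is at 12 − H_s/15 = 12 − 6.001 = 5.999 h local solar time.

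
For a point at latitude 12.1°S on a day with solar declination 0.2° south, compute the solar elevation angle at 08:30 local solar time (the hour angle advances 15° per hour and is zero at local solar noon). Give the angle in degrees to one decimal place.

Hour angle H = 15° × (8.5 − 12) = -52.50°.
With φ = -12.1°, δ = -0.2°, H = -52.50°: sin φ sin δ = 0.0007, cos φ cos δ cos H = 0.5952, so cos θ_z = 0.5959.
θ_z = arccos(0.5959) = 53.42°, so the elevation is 90° − 53.42° = 36.58°.

36.6°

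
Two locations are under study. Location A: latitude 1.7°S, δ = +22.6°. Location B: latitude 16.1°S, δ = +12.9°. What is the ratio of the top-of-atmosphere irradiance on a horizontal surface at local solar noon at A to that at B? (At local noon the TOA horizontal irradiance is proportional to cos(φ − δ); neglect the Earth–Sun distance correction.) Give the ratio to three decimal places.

A: cos θ_z = cos(-1.7° − (22.6°)) = 0.9114.
B: cos θ_z = cos(-16.1° − (12.9°)) = 0.8746.
Ratio A/B = 0.9114 / 0.8746 = 1.0421.

1.042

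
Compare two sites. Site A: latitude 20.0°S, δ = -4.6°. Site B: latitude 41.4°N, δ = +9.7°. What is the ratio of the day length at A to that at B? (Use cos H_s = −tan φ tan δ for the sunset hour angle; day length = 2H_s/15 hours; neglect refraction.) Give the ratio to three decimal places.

A: H_s = arccos(−tan -20.0° · tan -4.6°) = 91.68°, so 2H_s/15 = 12.2240 h.
B: H_s = arccos(−tan 41.4° · tan 9.7°) = 98.67°, so 2H_s/15 = 13.1560 h.
Ratio A/B = 12.2240 / 13.1560 = 0.9292.

0.929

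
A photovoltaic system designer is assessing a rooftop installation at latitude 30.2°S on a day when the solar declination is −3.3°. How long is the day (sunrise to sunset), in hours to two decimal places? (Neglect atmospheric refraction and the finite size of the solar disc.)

12.26 hours

−tan φ tan δ = −(-0.5820)(-0.0577) = -0.0336; H_s = arccos(-0.0336) = 91.93°.
Day length = 2 H_s / 15° h⁻¹ = 183.86° / 15 = 12.257 h.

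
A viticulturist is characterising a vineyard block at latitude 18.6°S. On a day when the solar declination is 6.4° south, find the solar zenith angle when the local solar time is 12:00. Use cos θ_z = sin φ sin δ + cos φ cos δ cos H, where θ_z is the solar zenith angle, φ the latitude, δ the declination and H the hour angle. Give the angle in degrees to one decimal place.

12.2°

Hour angle H = 15° × (12 − 12) = 0.00°.
With φ = -18.6°, δ = -6.4°, H = 0.00°: sin φ sin δ = 0.0356, cos φ cos δ cos H = 0.9419, so cos θ_z = 0.9775.
θ_z = arccos(0.9775) = 12.18°.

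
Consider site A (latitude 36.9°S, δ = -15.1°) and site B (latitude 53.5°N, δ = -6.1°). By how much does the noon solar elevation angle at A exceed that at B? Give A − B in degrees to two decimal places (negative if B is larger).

A: 90° − |-36.9 − (-15.1)| = 68.20°.
B: 90° − |53.5 − (-6.1)| = 30.40°.
A − B = 68.20 − 30.40 = 37.80°.

+37.80°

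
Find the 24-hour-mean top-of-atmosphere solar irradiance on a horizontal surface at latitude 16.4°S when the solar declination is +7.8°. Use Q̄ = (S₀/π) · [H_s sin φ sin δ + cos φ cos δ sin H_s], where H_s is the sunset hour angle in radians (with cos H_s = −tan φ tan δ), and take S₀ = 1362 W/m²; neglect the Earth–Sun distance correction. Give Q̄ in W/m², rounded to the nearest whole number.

−tan φ tan δ = −(-0.2943)(0.1370) = 0.0403; H_s = arccos(0.0403) = 87.69°. In radians, H_s = 1.5305.
H_s sin φ sin δ = 1.5305 × -0.2823 × 0.1357 = -0.0586.
cos φ cos δ sin H_s = 0.9593 × 0.9907 × 0.9992 = 0.9496.
Q̄ = (1362/π) × (-0.0586 + 0.9496) = 433.54 × 0.8910 = 386.28 W/m².

386 W/m²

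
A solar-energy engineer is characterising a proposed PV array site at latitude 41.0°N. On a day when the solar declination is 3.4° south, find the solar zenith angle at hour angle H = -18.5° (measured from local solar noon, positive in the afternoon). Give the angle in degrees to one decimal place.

47.5°

cos θ_z = sin φ sin δ + cos φ cos δ cos H = (0.6561)(-0.0593) + (0.7547)(0.9982)(0.9483) = 0.6755.
θ_z = arccos(0.6755) = 47.51°.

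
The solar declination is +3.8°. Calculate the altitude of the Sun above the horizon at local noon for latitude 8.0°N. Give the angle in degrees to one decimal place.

At local solar noon the hour angle is zero, so the elevation is 90° − |φ − δ| = 90° − |8.0° − (3.8°)| = 90° − 4.2° = 85.8°.

85.8°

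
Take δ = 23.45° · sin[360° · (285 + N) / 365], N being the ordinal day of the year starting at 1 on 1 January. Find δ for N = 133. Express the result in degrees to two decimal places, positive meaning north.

+18.55°

360 × (285 + 133) / 365 = 412.274°; sin(412.274°) = 0.7909.
δ = 23.45 × 0.7909 = 18.547° ≈ +18.55°.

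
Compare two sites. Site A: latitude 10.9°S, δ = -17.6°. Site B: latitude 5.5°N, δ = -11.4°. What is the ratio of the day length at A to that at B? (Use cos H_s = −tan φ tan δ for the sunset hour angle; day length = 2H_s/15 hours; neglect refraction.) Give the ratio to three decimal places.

1.052

A: H_s = arccos(−tan -10.9° · tan -17.6°) = 93.50°, so 2H_s/15 = 12.4667 h.
B: H_s = arccos(−tan 5.5° · tan -11.4°) = 88.89°, so 2H_s/15 = 11.8520 h.
Ratio A/B = 12.4667 / 11.8520 = 1.0519.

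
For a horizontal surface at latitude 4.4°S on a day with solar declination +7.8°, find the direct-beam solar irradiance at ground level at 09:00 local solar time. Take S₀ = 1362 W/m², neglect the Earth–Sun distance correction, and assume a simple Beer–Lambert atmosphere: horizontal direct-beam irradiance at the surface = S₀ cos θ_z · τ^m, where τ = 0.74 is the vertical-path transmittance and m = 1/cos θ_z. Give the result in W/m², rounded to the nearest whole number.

Hour angle H = 15° × (9 − 12) = -45.00°.
cos θ_z = sin φ sin δ + cos φ cos δ cos H = (-0.0767)(0.1357) + (0.9971)(0.9907)(0.7071) = 0.6881.
Air mass m = 1/cos θ_z = 1/0.6881 = 1.453; τ^m = 0.74^1.453 = 0.6456.
Surface direct beam = 1362 × 0.6881 × 0.6456 = 605.05 W/m².

605 W/m²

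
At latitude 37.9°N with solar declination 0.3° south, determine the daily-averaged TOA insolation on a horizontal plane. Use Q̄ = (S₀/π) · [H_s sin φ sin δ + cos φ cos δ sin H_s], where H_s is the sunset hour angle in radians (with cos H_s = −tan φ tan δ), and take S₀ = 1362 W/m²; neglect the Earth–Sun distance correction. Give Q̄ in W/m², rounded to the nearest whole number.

340 W/m²

The sunset hour angle satisfies cos H_s = −tan φ tan δ = 0.0041, giving H_s = 89.77°. In radians, H_s = 1.5668.
H_s sin φ sin δ = 1.5668 × 0.6143 × -0.0052 = -0.0050.
cos φ cos δ sin H_s = 0.7891 × 1.0000 × 1.0000 = 0.7891.
Q̄ = (1362/π) × (-0.0050 + 0.7891) = 433.54 × 0.7841 = 339.94 W/m².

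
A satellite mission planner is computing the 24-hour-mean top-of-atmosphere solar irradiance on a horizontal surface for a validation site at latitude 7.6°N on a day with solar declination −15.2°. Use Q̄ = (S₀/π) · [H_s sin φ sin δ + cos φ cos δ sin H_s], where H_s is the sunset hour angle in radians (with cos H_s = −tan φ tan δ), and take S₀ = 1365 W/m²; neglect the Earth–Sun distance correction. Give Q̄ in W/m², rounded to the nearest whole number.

392 W/m²

cos H_s = −tan(7.6°) · tan(-15.2°) = 0.0363, so H_s = arccos(0.0363) = 87.92°. In radians, H_s = 1.5345.
H_s sin φ sin δ = 1.5345 × 0.1323 × -0.2622 = -0.0532.
cos φ cos δ sin H_s = 0.9912 × 0.9650 × 0.9993 = 0.9558.
Q̄ = (1365/π) × (-0.0532 + 0.9558) = 434.49 × 0.9026 = 392.17 W/m².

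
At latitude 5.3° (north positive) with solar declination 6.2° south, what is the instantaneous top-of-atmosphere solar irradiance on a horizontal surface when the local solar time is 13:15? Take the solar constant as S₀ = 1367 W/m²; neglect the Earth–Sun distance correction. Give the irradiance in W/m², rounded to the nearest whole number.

1268 W/m²

Hour angle H = 15° × (13.25 − 12) = 18.75°.
cos θ_z = sin φ sin δ + cos φ cos δ cos H = (0.0924)(-0.1080) + (0.9957)(0.9942)(0.9469) = 0.9274.
Top-of-atmosphere irradiance = S₀ cos θ_z = 1367 × 0.9274 = 1267.76 W/m².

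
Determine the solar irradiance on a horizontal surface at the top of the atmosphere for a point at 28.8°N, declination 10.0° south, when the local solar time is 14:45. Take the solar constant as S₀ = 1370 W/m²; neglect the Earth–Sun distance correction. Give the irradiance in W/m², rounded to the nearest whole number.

774 W/m²

Hour angle H = 15° × (14.75 − 12) = 41.25°.
cos θ_z = sin(28.8°) sin(-10.0°) + cos(28.8°) cos(-10.0°) cos(41.25°) = -0.0837 + 0.6488 = 0.5651.
Top-of-atmosphere irradiance = S₀ cos θ_z = 1370 × 0.5651 = 774.19 W/m².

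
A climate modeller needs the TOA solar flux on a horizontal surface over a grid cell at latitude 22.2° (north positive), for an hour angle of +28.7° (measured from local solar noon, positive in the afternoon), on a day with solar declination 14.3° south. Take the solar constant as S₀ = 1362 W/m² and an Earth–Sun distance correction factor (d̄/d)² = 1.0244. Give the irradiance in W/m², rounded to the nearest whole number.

With φ = 22.2°, δ = -14.3°, H = 28.70°: sin φ sin δ = -0.0933, cos φ cos δ cos H = 0.7870, so cos θ_z = 0.6937.
Top-of-atmosphere irradiance = S₀ (d̄/d)² cos θ_z = 1362 × 1.0244 × 0.6937 = 967.87 W/m².

968 W/m²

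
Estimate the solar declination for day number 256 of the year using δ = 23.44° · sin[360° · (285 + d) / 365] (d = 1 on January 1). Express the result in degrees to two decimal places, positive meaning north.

+2.62°

360 × (285 + 256) / 365 = 533.589°; sin(533.589°) = 0.1117.
δ = 23.44 × 0.1117 = 2.618° ≈ +2.62°.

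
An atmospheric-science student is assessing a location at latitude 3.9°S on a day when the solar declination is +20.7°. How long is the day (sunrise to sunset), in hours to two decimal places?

cos H_s = −tan(-3.9°) · tan(20.7°) = 0.0258, so H_s = arccos(0.0258) = 88.52°.
Day length = 2 H_s / 15° h⁻¹ = 177.04° / 15 = 11.803 h.

11.80 hours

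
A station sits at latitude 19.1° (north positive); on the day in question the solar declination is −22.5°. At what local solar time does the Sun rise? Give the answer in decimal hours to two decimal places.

6.55 h

−tan φ tan δ = −(0.3463)(-0.4142) = 0.1434; H_s = arccos(0.1434) = 81.76°.
Sunrise is at 12 − H_s/15 = 12 − 5.451 = 6.549 h local solar time.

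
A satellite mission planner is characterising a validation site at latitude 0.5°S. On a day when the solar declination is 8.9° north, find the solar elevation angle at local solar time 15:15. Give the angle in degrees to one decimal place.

Hour angle H = 15° × (15.25 − 12) = 48.75°.
cos θ_z = sin φ sin δ + cos φ cos δ cos H = (-0.0087)(0.1547) + (1.0000)(0.9880)(0.6593) = 0.6500.
θ_z = arccos(0.6500) = 49.46°, so the elevation is 90° − 49.46° = 40.54°.

40.5°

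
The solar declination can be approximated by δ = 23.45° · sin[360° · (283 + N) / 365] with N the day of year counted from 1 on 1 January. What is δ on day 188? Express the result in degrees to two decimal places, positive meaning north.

360 × (283 + 188) / 365 = 464.548°; sin(464.548°) = 0.9679.
δ = 23.45 × 0.9679 = 22.697° ≈ +22.70°.

+22.70°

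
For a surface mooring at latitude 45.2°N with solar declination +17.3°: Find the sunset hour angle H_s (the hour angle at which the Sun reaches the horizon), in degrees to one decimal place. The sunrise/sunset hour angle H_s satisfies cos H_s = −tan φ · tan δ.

108.3°

−tan φ tan δ = −(1.0070)(0.3115) = -0.3137; H_s = arccos(-0.3137) = 108.28°.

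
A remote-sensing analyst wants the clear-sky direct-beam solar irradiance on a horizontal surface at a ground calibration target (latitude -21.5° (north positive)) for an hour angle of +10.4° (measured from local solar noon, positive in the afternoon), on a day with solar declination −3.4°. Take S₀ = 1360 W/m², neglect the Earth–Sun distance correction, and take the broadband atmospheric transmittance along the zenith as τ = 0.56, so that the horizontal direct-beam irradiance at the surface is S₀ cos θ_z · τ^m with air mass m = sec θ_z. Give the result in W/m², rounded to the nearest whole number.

cos θ_z = sin φ sin δ + cos φ cos δ cos H = (-0.3665)(-0.0593) + (0.9304)(0.9982)(0.9836) = 0.9352.
Air mass m = 1/cos θ_z = 1/0.9352 = 1.069; τ^m = 0.56^1.069 = 0.5380.
Surface direct beam = 1360 × 0.9352 × 0.5380 = 684.27 W/m².

684 W/m²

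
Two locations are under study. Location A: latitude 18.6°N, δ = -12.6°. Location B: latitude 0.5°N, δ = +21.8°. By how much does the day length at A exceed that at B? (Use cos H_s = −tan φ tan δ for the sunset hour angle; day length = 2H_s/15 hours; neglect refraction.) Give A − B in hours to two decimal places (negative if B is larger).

-0.60 h

A: H_s = arccos(−tan 18.6° · tan -12.6°) = 85.69°, so 2H_s/15 = 11.4253 h.
B: H_s = arccos(−tan 0.5° · tan 21.8°) = 90.20°, so 2H_s/15 = 12.0267 h.
A − B = 11.4253 − 12.0267 = -0.6014 h.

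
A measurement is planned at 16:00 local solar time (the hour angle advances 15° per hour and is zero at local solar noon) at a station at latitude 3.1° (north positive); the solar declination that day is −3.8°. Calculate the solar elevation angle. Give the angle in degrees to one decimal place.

Hour angle H = 15° × (16 − 12) = 60.00°.
With φ = 3.1°, δ = -3.8°, H = 60.00°: sin φ sin δ = -0.0036, cos φ cos δ cos H = 0.4982, so cos θ_z = 0.4946.
θ_z = arccos(0.4946) = 60.36°, so the elevation is 90° − 60.36° = 29.64°.

29.6°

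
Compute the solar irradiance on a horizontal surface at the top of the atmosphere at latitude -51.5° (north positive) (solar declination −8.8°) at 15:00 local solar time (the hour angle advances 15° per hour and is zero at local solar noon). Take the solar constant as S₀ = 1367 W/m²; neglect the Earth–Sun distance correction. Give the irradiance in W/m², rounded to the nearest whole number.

Hour angle H = 15° × (15 − 12) = 45.00°.
cos θ_z = sin φ sin δ + cos φ cos δ cos H = (-0.7826)(-0.1530) + (0.6225)(0.9882)(0.7071) = 0.5547.
Top-of-atmosphere irradiance = S₀ cos θ_z = 1367 × 0.5547 = 758.27 W/m².

758 W/m²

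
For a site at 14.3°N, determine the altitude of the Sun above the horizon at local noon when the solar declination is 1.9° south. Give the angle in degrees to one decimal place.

73.8°

At local solar noon the hour angle is zero, so the elevation is 90° − |φ − δ| = 90° − |14.3° − (-1.9°)| = 90° − 16.2° = 73.8°.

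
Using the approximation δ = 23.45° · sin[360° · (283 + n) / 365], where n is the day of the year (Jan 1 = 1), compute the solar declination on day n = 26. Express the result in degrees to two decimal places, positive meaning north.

360 × (283 + 26) / 365 = 304.767°; sin(304.767°) = -0.8215.
δ = 23.45 × -0.8215 = -19.264° ≈ -19.26°.

-19.26°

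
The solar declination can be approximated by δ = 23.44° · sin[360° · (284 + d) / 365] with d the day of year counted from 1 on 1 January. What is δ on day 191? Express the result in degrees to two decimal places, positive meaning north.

+22.23°

360 × (284 + 191) / 365 = 468.493°; sin(468.493°) = 0.9484.
δ = 23.44 × 0.9484 = 22.230° ≈ +22.23°.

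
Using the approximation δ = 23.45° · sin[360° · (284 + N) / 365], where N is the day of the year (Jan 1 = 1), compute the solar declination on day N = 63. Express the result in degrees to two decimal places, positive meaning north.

-7.15°

360 × (284 + 63) / 365 = 342.247°; sin(342.247°) = -0.3049.
δ = 23.45 × -0.3049 = -7.150° ≈ -7.15°.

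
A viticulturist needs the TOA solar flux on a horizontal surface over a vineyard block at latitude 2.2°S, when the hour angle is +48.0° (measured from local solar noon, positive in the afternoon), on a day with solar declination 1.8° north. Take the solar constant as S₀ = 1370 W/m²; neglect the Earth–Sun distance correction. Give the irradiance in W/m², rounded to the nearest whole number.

cos θ_z = sin(-2.2°) sin(1.8°) + cos(-2.2°) cos(1.8°) cos(48.00°) = -0.0012 + 0.6683 = 0.6671.
Top-of-atmosphere irradiance = S₀ cos θ_z = 1370 × 0.6671 = 913.93 W/m².

914 W/m²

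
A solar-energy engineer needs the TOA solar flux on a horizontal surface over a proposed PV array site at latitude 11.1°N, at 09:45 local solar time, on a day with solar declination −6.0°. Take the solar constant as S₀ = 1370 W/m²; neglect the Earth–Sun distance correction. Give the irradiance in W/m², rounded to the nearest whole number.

Hour angle H = 15° × (9.75 − 12) = -33.75°.
With φ = 11.1°, δ = -6.0°, H = -33.75°: sin φ sin δ = -0.0201, cos φ cos δ cos H = 0.8114, so cos θ_z = 0.7913.
Top-of-atmosphere irradiance = S₀ cos θ_z = 1370 × 0.7913 = 1084.08 W/m².

1084 W/m²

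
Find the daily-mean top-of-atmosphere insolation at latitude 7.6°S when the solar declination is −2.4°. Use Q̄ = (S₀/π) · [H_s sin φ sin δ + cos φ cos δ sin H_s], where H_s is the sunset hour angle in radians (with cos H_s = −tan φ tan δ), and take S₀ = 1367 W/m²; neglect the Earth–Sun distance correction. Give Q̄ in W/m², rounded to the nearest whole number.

435 W/m²

The sunset hour angle satisfies cos H_s = −tan φ tan δ = -0.0056, giving H_s = 90.32°. In radians, H_s = 1.5764.
H_s sin φ sin δ = 1.5764 × -0.1323 × -0.0419 = 0.0087.
cos φ cos δ sin H_s = 0.9912 × 0.9991 × 1.0000 = 0.9903.
Q̄ = (1367/π) × (0.0087 + 0.9903) = 435.13 × 0.9990 = 434.69 W/m².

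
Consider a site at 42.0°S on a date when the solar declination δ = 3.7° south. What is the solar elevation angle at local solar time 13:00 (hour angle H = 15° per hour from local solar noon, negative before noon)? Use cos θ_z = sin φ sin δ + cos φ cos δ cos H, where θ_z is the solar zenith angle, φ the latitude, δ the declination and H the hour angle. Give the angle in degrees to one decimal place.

Hour angle H = 15° × (13 − 12) = 15.00°.
With φ = -42.0°, δ = -3.7°, H = 15.00°: sin φ sin δ = 0.0432, cos φ cos δ cos H = 0.7163, so cos θ_z = 0.7595.
θ_z = arccos(0.7595) = 40.58°, so the elevation is 90° − 40.58° = 49.42°.

49.4°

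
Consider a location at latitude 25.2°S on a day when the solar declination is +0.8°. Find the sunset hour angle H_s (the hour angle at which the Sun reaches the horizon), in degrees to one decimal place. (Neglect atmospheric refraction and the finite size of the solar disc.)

The sunset hour angle satisfies cos H_s = −tan φ tan δ = 0.0066, giving H_s = 89.62°.

89.6°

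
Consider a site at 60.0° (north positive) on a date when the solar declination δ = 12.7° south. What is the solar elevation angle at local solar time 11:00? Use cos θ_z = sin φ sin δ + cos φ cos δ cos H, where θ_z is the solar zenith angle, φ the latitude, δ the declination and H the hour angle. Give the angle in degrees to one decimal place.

Hour angle H = 15° × (11 − 12) = -15.00°.
cos θ_z = sin φ sin δ + cos φ cos δ cos H = (0.8660)(-0.2198) + (0.5000)(0.9755)(0.9659) = 0.2808.
θ_z = arccos(0.2808) = 73.69°, so the elevation is 90° − 73.69° = 16.31°.

16.3°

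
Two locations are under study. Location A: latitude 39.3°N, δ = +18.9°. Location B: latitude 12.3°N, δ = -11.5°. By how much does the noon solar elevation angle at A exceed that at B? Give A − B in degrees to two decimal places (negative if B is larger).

A: 90° − |39.3 − (18.9)| = 69.60°.
B: 90° − |12.3 − (-11.5)| = 66.20°.
A − B = 69.60 − 66.20 = 3.40°.

+3.40°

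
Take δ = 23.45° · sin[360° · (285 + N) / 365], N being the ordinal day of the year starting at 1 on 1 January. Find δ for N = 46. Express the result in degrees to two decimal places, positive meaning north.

-12.95°

360 × (285 + 46) / 365 = 326.466°; sin(326.466°) = -0.5524.
δ = 23.45 × -0.5524 = -12.954° ≈ -12.95°.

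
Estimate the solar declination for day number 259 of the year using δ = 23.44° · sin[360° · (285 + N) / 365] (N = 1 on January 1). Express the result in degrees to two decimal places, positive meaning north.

360 × (285 + 259) / 365 = 536.548°; sin(536.548°) = 0.0602.
δ = 23.44 × 0.0602 = 1.411° ≈ +1.41°.

+1.41°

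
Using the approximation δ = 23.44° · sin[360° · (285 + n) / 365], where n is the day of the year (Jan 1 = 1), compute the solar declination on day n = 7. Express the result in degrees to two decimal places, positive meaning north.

360 × (285 + 7) / 365 = 288.000°; sin(288.000°) = -0.9511.
δ = 23.44 × -0.9511 = -22.294° ≈ -22.29°.

-22.29°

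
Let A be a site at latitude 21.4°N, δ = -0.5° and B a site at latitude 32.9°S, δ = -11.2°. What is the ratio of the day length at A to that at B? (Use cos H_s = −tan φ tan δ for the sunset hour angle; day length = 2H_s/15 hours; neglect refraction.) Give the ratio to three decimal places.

A: H_s = arccos(−tan 21.4° · tan -0.5°) = 89.80°, so 2H_s/15 = 11.9733 h.
B: H_s = arccos(−tan -32.9° · tan -11.2°) = 97.36°, so 2H_s/15 = 12.9813 h.
Ratio A/B = 11.9733 / 12.9813 = 0.9223.

0.922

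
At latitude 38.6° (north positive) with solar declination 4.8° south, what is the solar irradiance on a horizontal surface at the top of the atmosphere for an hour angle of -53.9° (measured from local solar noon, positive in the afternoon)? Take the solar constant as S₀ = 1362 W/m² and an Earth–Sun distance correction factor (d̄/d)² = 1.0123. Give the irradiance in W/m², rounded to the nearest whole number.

cos θ_z = sin(38.6°) sin(-4.8°) + cos(38.6°) cos(-4.8°) cos(-53.90°) = -0.0522 + 0.4589 = 0.4067.
Top-of-atmosphere irradiance = S₀ (d̄/d)² cos θ_z = 1362 × 1.0123 × 0.4067 = 560.74 W/m².

561 W/m²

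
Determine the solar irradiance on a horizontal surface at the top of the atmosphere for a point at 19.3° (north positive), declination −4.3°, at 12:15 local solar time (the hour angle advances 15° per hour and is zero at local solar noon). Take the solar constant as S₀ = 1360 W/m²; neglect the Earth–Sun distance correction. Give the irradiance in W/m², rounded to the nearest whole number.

Hour angle H = 15° × (12.25 − 12) = 3.75°.
cos θ_z = sin φ sin δ + cos φ cos δ cos H = (0.3305)(-0.0750) + (0.9438)(0.9972)(0.9979) = 0.9144.
Top-of-atmosphere irradiance = S₀ cos θ_z = 1360 × 0.9144 = 1243.58 W/m².

1244 W/m²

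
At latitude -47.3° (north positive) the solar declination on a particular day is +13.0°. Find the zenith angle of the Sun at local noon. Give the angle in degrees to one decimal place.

At local solar noon the hour angle is zero, so the zenith angle is |φ − δ| = |-47.3° − (13.0°)| = 60.3°.

60.3°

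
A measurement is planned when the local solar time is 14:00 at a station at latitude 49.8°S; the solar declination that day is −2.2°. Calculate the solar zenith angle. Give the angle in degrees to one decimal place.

Hour angle H = 15° × (14 − 12) = 30.00°.
cos θ_z = sin(-49.8°) sin(-2.2°) + cos(-49.8°) cos(-2.2°) cos(30.00°) = 0.0293 + 0.5586 = 0.5879.
θ_z = arccos(0.5879) = 53.99°.

54.0°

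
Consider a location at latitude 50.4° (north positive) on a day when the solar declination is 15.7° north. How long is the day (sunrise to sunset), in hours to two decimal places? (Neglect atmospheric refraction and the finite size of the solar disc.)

−tan φ tan δ = −(1.2088)(0.2811) = -0.3398; H_s = arccos(-0.3398) = 109.86°.
Day length = 2 H_s / 15° h⁻¹ = 219.72° / 15 = 14.648 h.

14.65 hours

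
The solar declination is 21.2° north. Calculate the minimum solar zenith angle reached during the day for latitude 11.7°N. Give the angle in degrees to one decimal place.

At local solar noon the hour angle is zero, so the zenith angle is |φ − δ| = |11.7° − (21.2°)| = 9.5°.

9.5°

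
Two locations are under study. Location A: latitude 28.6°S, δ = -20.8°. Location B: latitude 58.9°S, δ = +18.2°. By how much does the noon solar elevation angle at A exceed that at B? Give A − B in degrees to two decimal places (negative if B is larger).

+69.30°

A: 90° − |-28.6 − (-20.8)| = 82.20°.
B: 90° − |-58.9 − (18.2)| = 12.90°.
A − B = 82.20 − 12.90 = 69.30°.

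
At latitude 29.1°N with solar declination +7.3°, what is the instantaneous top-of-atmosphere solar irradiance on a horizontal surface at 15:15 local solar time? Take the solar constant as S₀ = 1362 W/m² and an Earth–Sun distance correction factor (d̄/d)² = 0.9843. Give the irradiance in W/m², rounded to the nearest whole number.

849 W/m²

Hour angle H = 15° × (15.25 − 12) = 48.75°.
With φ = 29.1°, δ = 7.3°, H = 48.75°: sin φ sin δ = 0.0618, cos φ cos δ cos H = 0.5714, so cos θ_z = 0.6332.
Top-of-atmosphere irradiance = S₀ (d̄/d)² cos θ_z = 1362 × 0.9843 × 0.6332 = 848.88 W/m².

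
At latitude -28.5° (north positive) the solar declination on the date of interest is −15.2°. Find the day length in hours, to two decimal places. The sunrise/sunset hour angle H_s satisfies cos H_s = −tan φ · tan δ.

13.13 hours

The sunset hour angle satisfies cos H_s = −tan φ tan δ = -0.1475, giving H_s = 98.48°.
Day length = 2 H_s / 15° h⁻¹ = 196.96° / 15 = 13.131 h.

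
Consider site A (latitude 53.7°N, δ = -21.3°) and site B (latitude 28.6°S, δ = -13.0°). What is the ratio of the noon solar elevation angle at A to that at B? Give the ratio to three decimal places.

0.202

A: 90° − |53.7 − (-21.3)| = 15.00°.
B: 90° − |-28.6 − (-13.0)| = 74.40°.
Ratio A/B = 15.0000 / 74.4000 = 0.2016.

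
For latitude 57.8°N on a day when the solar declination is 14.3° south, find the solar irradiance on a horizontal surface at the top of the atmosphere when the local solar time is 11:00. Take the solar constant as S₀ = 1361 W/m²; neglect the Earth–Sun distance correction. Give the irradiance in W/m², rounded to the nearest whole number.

Hour angle H = 15° × (11 − 12) = -15.00°.
cos θ_z = sin(57.8°) sin(-14.3°) + cos(57.8°) cos(-14.3°) cos(-15.00°) = -0.2090 + 0.4988 = 0.2898.
Top-of-atmosphere irradiance = S₀ cos θ_z = 1361 × 0.2898 = 394.42 W/m².

394 W/m²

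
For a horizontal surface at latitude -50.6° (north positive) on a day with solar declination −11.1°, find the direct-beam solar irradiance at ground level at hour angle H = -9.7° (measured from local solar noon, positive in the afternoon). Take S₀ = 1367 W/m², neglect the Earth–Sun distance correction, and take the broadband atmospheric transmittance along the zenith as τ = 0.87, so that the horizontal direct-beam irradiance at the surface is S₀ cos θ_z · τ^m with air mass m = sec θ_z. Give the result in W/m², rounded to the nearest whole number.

869 W/m²

cos θ_z = sin(-50.6°) sin(-11.1°) + cos(-50.6°) cos(-11.1°) cos(-9.70°) = 0.1488 + 0.6140 = 0.7628.
Air mass m = 1/cos θ_z = 1/0.7628 = 1.311; τ^m = 0.87^1.311 = 0.8331.
Surface direct beam = 1367 × 0.7628 × 0.8331 = 868.71 W/m².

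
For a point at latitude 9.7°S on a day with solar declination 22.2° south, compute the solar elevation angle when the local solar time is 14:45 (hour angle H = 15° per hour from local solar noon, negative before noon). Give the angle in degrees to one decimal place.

Hour angle H = 15° × (14.75 − 12) = 41.25°.
cos θ_z = sin φ sin δ + cos φ cos δ cos H = (-0.1685)(-0.3778) + (0.9857)(0.9259)(0.7518) = 0.7498.
θ_z = arccos(0.7498) = 41.43°, so the elevation is 90° − 41.43° = 48.57°.

48.6°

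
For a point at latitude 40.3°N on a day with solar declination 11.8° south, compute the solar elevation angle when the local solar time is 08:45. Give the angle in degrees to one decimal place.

Hour angle H = 15° × (8.75 − 12) = -48.75°.
cos θ_z = sin(40.3°) sin(-11.8°) + cos(40.3°) cos(-11.8°) cos(-48.75°) = -0.1323 + 0.4922 = 0.3599.
θ_z = arccos(0.3599) = 68.91°, so the elevation is 90° − 68.91° = 21.09°.

21.1°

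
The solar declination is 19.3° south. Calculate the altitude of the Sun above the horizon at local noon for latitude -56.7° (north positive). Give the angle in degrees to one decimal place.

52.6°

At local solar noon the hour angle is zero, so the elevation is 90° − |φ − δ| = 90° − |-56.7° − (-19.3°)| = 90° − 37.4° = 52.6°.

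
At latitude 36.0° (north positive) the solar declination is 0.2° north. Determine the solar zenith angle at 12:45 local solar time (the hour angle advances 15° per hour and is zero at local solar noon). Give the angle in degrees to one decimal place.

Hour angle H = 15° × (12.75 − 12) = 11.25°.
With φ = 36.0°, δ = 0.2°, H = 11.25°: sin φ sin δ = 0.0021, cos φ cos δ cos H = 0.7935, so cos θ_z = 0.7956.
θ_z = arccos(0.7956) = 37.29°.

37.3°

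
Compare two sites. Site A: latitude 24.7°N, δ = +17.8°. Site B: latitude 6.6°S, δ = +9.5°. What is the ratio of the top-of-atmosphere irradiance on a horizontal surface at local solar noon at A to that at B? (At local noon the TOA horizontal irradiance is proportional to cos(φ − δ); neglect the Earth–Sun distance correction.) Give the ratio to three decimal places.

1.033

A: cos θ_z = cos(24.7° − (17.8°)) = 0.9928.
B: cos θ_z = cos(-6.6° − (9.5°)) = 0.9608.
Ratio A/B = 0.9928 / 0.9608 = 1.0333.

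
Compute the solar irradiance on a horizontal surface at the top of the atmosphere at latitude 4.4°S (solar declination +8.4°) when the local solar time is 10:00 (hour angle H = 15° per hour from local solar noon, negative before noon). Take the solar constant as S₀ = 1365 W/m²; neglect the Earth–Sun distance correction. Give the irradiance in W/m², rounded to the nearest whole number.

1151 W/m²

Hour angle H = 15° × (10 − 12) = -30.00°.
With φ = -4.4°, δ = 8.4°, H = -30.00°: sin φ sin δ = -0.0112, cos φ cos δ cos H = 0.8542, so cos θ_z = 0.8430.
Top-of-atmosphere irradiance = S₀ cos θ_z = 1365 × 0.8430 = 1150.69 W/m².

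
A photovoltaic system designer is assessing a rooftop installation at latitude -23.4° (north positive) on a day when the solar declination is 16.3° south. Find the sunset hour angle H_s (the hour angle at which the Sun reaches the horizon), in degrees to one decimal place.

97.3°

cos H_s = −tan(-23.4°) · tan(-16.3°) = -0.1265, so H_s = arccos(-0.1265) = 97.27°.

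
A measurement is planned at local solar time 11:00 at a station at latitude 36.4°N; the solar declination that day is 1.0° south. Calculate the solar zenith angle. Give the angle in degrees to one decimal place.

Hour angle H = 15° × (11 − 12) = -15.00°.
With φ = 36.4°, δ = -1.0°, H = -15.00°: sin φ sin δ = -0.0104, cos φ cos δ cos H = 0.7773, so cos θ_z = 0.7669.
θ_z = arccos(0.7669) = 39.92°.

39.9°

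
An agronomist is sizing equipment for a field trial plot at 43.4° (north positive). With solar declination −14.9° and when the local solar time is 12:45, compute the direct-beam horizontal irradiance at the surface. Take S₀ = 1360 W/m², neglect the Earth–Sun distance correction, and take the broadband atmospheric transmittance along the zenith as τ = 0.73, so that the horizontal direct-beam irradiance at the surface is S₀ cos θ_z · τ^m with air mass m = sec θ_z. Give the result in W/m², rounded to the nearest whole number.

Hour angle H = 15° × (12.75 − 12) = 11.25°.
With φ = 43.4°, δ = -14.9°, H = 11.25°: sin φ sin δ = -0.1767, cos φ cos δ cos H = 0.6887, so cos θ_z = 0.5120.
Air mass m = 1/cos θ_z = 1/0.5120 = 1.953; τ^m = 0.73^1.953 = 0.5408.
Surface direct beam = 1360 × 0.5120 × 0.5408 = 376.57 W/m².

377 W/m²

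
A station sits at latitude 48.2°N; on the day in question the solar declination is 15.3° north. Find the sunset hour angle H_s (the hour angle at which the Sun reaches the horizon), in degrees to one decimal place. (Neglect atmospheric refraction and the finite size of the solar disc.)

107.8°

cos H_s = −tan(48.2°) · tan(15.3°) = -0.3060, so H_s = arccos(-0.3060) = 107.82°.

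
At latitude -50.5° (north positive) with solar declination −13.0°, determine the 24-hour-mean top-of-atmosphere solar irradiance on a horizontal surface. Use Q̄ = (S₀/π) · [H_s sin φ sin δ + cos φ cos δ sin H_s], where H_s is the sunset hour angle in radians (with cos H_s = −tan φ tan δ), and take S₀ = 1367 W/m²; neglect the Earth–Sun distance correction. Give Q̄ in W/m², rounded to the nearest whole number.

399 W/m²

−tan φ tan δ = −(-1.2131)(-0.2309) = -0.2801; H_s = arccos(-0.2801) = 106.27°. In radians, H_s = 1.8548.
H_s sin φ sin δ = 1.8548 × -0.7716 × -0.2250 = 0.3220.
cos φ cos δ sin H_s = 0.6361 × 0.9744 × 0.9599 = 0.5950.
Q̄ = (1367/π) × (0.3220 + 0.5950) = 435.13 × 0.9170 = 399.01 W/m².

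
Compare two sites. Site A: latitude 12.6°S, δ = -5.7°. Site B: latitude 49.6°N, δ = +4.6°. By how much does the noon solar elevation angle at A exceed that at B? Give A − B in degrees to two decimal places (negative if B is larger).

A: 90° − |-12.6 − (-5.7)| = 83.10°.
B: 90° − |49.6 − (4.6)| = 45.00°.
A − B = 83.10 − 45.00 = 38.10°.

+38.10°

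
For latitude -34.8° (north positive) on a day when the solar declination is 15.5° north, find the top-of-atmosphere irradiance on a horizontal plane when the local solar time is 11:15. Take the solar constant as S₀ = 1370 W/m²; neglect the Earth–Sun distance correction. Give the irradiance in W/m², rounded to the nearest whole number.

854 W/m²

Hour angle H = 15° × (11.25 − 12) = -11.25°.
cos θ_z = sin φ sin δ + cos φ cos δ cos H = (-0.5707)(0.2672) + (0.8211)(0.9636)(0.9808) = 0.6235.
Top-of-atmosphere irradiance = S₀ cos θ_z = 1370 × 0.6235 = 854.20 W/m².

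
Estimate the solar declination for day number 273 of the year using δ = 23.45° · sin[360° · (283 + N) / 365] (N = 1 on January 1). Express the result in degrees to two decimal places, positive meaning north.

-3.42°

360 × (283 + 273) / 365 = 548.384°; sin(548.384°) = -0.1458.
δ = 23.45 × -0.1458 = -3.419° ≈ -3.42°.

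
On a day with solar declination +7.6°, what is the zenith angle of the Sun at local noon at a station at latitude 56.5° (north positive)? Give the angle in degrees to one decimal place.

At local solar noon the hour angle is zero, so the zenith angle is |φ − δ| = |56.5° − (7.6°)| = 48.9°.

48.9°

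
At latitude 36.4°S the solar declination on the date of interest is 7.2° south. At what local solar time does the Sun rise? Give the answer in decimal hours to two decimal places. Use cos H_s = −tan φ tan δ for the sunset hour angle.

5.64 h

−tan φ tan δ = −(-0.7373)(-0.1263) = -0.0931; H_s = arccos(-0.0931) = 95.34°.
Sunrise is at 12 − H_s/15 = 12 − 6.356 = 5.644 h local solar time.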